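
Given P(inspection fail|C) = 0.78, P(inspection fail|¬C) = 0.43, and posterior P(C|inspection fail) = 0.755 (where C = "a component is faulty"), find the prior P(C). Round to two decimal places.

Bayes' rule in odds form gives O(C|E) = O(C)·[P(E|C)/P(E|¬C)], hence O(C) = O(C|E)/LR.
Posterior odds = 0.755/(1−0.755) = 3.0816. LR = 0.78/0.43 = 1.8140.
Prior odds = 3.0816/1.8140 = 1.6988, so P(C) = 1.6988/(1+1.6988) ≈ 0.63.

P(C) = 0.63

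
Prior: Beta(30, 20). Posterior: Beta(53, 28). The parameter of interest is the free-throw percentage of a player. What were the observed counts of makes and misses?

Beta is conjugate to the binomial likelihood: posterior = Beta(a+s, b+f).
So s = 53 − 30 = 23 and f = 28 − 20 = 8.

23 makes and 8 misses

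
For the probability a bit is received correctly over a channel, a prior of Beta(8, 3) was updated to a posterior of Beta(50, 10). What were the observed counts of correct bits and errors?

A Beta(a, b) prior with s successes and f failures in binomial data gives a Beta(a+s, b+f) posterior.
So s = 50 − 8 = 42 and f = 10 − 3 = 7.

42 correct bits and 7 errors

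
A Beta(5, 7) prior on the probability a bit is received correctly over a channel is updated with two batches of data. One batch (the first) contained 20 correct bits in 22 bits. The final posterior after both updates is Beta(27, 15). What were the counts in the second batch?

Sequential conjugate updates are equivalent to a single update on the pooled data, so total successes = posterior α − prior α and total failures = posterior β − prior β.
Total across both batches: 27−5=22 correct bits, 15−7=8 errors.
Subtract the first batch: 22−20=2 correct bits and 8−2=6 errors.

2 correct bits and 6 errors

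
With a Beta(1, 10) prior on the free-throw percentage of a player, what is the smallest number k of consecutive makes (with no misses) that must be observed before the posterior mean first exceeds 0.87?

After k makes and 0 misses the posterior is Beta(1+k, 10), with mean (1+k)/(1+10+k).
Set (1+k)/(11+k) > 0.87 and solve: k > (0.87·11 − 1)/(1 − 0.87) = 65.923.
The smallest integer exceeding 65.923 is 66, and checking k=66: (67)/(77) = 0.8701 > 0.87.

k = 66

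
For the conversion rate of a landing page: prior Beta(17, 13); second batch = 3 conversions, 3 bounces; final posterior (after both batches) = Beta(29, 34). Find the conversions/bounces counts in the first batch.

Because Beta–binomial updating is additive in the counts, the combined data contributed (α_post−α_prior, β_post−β_prior) successes and failures.
Total across both batches: 29−17=12 conversions, 34−13=21 bounces.
Subtract the second batch: 12−3=9 conversions and 21−3=18 bounces.

9 conversions and 18 bounces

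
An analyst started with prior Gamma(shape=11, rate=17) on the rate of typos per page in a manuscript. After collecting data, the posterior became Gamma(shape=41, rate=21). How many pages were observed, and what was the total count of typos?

n = 4 pages with total 30 typos

Gamma–Poisson conjugacy: posterior shape = α + Σxᵢ, posterior rate = β + n.
Matching: Σxᵢ = 41 − 11 = 30 and n = 21 − 17 = 4.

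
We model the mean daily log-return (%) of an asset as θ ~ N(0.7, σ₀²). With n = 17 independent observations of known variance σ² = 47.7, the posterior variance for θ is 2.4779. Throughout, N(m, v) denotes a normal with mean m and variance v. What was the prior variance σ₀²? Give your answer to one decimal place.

σ₀² = 21.2

Posterior precision equals prior precision plus data precision: 1/σ_n² = 1/σ₀² + n/σ².
So 1/σ₀² = 1/2.4779 − 17/47.7 = 0.403568 − 0.356394 = 0.047174.
Hence σ₀² = 1/0.047174 ≈ 21.2.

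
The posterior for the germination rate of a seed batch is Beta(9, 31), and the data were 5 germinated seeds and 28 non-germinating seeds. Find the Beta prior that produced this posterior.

Beta is conjugate to the binomial likelihood: posterior = Beta(α+s, β+f).
So α = 9 − 5 = 4 and β = 31 − 28 = 3.

Beta(4, 3)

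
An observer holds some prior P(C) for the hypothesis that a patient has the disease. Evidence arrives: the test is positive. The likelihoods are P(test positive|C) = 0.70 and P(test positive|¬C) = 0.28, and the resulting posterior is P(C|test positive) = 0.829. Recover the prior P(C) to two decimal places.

In odds form, posterior odds = prior odds × likelihood ratio, so prior odds = posterior odds ÷ LR.
Posterior odds = 0.829/(1−0.829) = 4.8480. LR = 0.70/0.28 = 2.5000.
Prior odds = 4.8480/2.5000 = 1.9392, so P(C) = 1.9392/(1+1.9392) ≈ 0.66.

P(C) = 0.66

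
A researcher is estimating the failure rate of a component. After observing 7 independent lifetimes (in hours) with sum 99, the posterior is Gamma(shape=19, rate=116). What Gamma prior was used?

Gamma–exponential conjugacy: posterior shape = α + n, posterior rate = β + Σtᵢ.
So α = 19 − 7 = 12 and β = 116 − 99 = 17.

Gamma(shape=12, rate=17)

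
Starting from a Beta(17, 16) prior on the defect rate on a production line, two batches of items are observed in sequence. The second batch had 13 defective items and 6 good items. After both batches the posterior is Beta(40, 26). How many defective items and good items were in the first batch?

Because Beta–binomial updating is additive in the counts, the combined data contributed (α_post−α_prior, β_post−β_prior) successes and failures.
Total across both batches: 40−17=23 defective items, 26−16=10 good items.
Subtract the second batch: 23−13=10 defective items and 10−6=4 good items.

10 defective items and 4 good items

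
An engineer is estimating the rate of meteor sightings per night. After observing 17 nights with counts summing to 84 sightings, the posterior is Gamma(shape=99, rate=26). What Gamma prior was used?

Gamma–Poisson conjugacy: posterior shape = α + Σxᵢ, posterior rate = β + n.
So α = 99 − 84 = 15 and β = 26 − 17 = 9.

Gamma(shape=15, rate=9)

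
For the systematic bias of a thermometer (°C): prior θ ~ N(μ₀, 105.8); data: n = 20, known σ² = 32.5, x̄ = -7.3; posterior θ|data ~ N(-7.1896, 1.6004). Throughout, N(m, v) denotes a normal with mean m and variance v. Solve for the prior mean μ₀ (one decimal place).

With known observation variance, the Normal–Normal posterior has precision τ_n = τ₀ + n/σ² and mean μ_n = (τ₀μ₀ + (n/σ²)x̄)/τ_n.
Here τ₀ = 1/105.8 = 0.009452 and τ_data = 20/32.5 = 0.615385, so τ_n = 0.624837.
Rearranging for μ₀: μ₀ = (μ_n·τ_n − τ_data·x̄)/τ₀ = (-7.1896·0.624837 − 0.615385·-7.3) / 0.009452 = -0.000018/0.009452 ≈ 0.0.

μ₀ = 0.0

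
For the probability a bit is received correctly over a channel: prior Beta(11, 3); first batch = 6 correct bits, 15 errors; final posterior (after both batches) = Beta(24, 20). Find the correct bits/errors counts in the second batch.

7 correct bits and 2 errors

Sequential conjugate updates are equivalent to a single update on the pooled data, so total successes = posterior α − prior α and total failures = posterior β − prior β.
Total across both batches: 24−11=13 correct bits, 20−3=17 errors.
Subtract the first batch: 13−6=7 correct bits and 17−15=2 errors.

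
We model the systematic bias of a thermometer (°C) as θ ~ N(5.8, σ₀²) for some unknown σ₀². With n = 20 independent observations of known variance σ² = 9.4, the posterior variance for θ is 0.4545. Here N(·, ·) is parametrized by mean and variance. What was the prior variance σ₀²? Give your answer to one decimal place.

σ₀² = 13.8

Posterior precision equals prior precision plus data precision: 1/σ_n² = 1/σ₀² + n/σ².
So 1/σ₀² = 1/0.4545 − 20/9.4 = 2.200220 − 2.127660 = 0.072560.
Hence σ₀² = 1/0.072560 ≈ 13.8.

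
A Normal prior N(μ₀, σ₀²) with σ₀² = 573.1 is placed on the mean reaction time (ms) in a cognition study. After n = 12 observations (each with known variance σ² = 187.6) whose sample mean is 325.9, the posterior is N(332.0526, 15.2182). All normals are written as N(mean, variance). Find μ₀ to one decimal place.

μ₀ = 557.6

The posterior mean is a precision-weighted average: μ_n = (τ₀μ₀ + τ_data·x̄)/(τ₀+τ_data), with τ₀=1/σ₀² and τ_data=n/σ².
Here τ₀ = 1/573.1 = 0.001745 and τ_data = 12/187.6 = 0.063966, so τ_n = 0.065711.
Rearranging for μ₀: μ₀ = (μ_n·τ_n − τ_data·x̄)/τ₀ = (332.0526·0.065711 − 0.063966·325.9) / 0.001745 = 0.972989/0.001745 ≈ 557.6.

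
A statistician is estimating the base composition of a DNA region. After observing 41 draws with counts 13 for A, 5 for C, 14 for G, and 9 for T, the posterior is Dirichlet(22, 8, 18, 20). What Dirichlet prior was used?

Dirichlet(9, 3, 4, 11)

For a Dirichlet(α) prior with multinomial counts c, the posterior is Dirichlet(α + c) componentwise.
Subtract each count from the matching posterior parameter: 22−13=9, 8−5=3, 18−14=4, 20−9=11.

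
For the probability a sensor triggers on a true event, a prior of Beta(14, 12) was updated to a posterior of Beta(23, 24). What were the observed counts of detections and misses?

9 detections and 12 misses

Beta is conjugate to the binomial likelihood: posterior = Beta(α+s, β+f).
Match parameters: s=23−14=9, f=24−12=12.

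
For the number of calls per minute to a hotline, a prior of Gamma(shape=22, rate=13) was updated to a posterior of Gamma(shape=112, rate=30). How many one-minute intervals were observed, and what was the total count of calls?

Gamma–Poisson conjugacy: posterior shape = α + Σxᵢ, posterior rate = β + n.
Matching: Σxᵢ = 112 − 22 = 90 and n = 30 − 13 = 17.

n = 17 one-minute intervals with total 90 calls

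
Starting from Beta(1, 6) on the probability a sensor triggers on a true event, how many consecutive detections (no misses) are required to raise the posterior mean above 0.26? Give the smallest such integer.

After k detections and 0 misses the posterior is Beta(1+k, 6), with mean (1+k)/(1+6+k).
Set (1+k)/(7+k) > 0.26 and solve: k > (0.26·7 − 1)/(1 − 0.26) = 1.108.
The smallest integer exceeding 1.108 is 2.

k = 2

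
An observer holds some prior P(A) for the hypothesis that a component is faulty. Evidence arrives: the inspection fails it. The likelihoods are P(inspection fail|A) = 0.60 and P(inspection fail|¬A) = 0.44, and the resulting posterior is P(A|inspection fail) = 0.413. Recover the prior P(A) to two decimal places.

P(A) = 0.34

In odds form, posterior odds = prior odds × likelihood ratio, so prior odds = posterior odds ÷ LR.
Posterior odds = 0.413/(1−0.413) = 0.7036. LR = 0.60/0.44 = 1.3636.
Prior odds = 0.7036/1.3636 = 0.5160, so P(A) = 0.5160/(1+0.5160) ≈ 0.34.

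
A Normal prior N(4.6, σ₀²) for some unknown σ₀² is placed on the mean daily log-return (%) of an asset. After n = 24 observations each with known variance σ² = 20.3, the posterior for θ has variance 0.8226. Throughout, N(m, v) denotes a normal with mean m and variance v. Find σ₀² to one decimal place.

σ₀² = 29.9

For the Normal–Normal model with known σ², precisions add: τ_n = τ₀ + n/σ².
So 1/σ₀² = 1/0.8226 − 24/20.3 = 1.215658 − 1.182266 = 0.033392.
Hence σ₀² = 1/0.033392 ≈ 29.9.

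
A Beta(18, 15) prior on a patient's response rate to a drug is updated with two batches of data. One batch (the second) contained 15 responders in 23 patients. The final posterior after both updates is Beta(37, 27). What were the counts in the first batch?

4 responders and 4 non-responders

Sequential conjugate updates are equivalent to a single update on the pooled data, so total successes = posterior α − prior α and total failures = posterior β − prior β.
Total across both batches: 37−18=19 responders, 27−15=12 non-responders.
Subtract the second batch: 19−15=4 responders and 12−8=4 non-responders.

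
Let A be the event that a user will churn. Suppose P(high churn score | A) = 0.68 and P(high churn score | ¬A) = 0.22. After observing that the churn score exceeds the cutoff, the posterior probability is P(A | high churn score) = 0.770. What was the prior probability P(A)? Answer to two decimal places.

P(A) = 0.52

Bayes' rule in odds form gives O(A|E) = O(A)·[P(E|A)/P(E|¬A)], hence O(A) = O(A|E)/LR.
Posterior odds = 0.770/(1−0.770) = 3.3478. LR = 0.68/0.22 = 3.0909.
Prior odds = 3.3478/3.0909 = 1.0831, so P(A) = 1.0831/(1+1.0831) ≈ 0.52.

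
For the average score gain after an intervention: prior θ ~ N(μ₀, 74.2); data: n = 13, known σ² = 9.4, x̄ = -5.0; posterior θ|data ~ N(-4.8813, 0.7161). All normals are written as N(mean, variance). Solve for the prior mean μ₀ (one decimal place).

With known observation variance, the Normal–Normal posterior has precision τ_n = τ₀ + n/σ² and mean μ_n = (τ₀μ₀ + (n/σ²)x̄)/τ_n.
Here τ₀ = 1/74.2 = 0.013477 and τ_data = 13/9.4 = 1.382979, so τ_n = 1.396456.
Rearranging for μ₀: μ₀ = (μ_n·τ_n − τ_data·x̄)/τ₀ = (-4.8813·1.396456 − 1.382979·-5.0) / 0.013477 = 0.098374/0.013477 ≈ 7.3.

μ₀ = 7.3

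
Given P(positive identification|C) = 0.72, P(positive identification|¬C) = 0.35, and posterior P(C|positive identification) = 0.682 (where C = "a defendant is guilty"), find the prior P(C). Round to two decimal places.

In odds form, posterior odds = prior odds × likelihood ratio, so prior odds = posterior odds ÷ LR.
Posterior odds = 0.682/(1−0.682) = 2.1447. LR = 0.72/0.35 = 2.0571.
Prior odds = 2.1447/2.0571 = 1.0426, so P(C) = 1.0426/(1+1.0426) ≈ 0.51.

P(C) = 0.51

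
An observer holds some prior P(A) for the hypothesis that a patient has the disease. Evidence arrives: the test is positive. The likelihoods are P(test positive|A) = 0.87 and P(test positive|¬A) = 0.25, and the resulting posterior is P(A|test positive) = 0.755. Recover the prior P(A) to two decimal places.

P(A) = 0.47

In odds form, posterior odds = prior odds × likelihood ratio, so prior odds = posterior odds ÷ LR.
Posterior odds = 0.755/(1−0.755) = 3.0816. LR = 0.87/0.25 = 3.4800.
Prior odds = 3.0816/3.4800 = 0.8855, so P(A) = 0.8855/(1+0.8855) ≈ 0.47.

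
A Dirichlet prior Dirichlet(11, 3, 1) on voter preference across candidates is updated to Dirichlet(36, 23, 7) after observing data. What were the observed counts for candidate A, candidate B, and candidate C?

counts (25, 20, 6)

For a Dirichlet(α) prior with multinomial counts c, the posterior is Dirichlet(α + c) componentwise.
Counts are posterior − prior componentwise: 36−11=25, 23−3=20, 7−1=6.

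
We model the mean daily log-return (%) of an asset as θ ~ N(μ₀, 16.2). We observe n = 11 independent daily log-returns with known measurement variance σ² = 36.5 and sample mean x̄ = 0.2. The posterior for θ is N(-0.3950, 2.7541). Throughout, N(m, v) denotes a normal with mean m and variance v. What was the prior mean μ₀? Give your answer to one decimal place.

μ₀ = -3.3

The posterior mean is a precision-weighted average: μ_n = (τ₀μ₀ + τ_data·x̄)/(τ₀+τ_data), with τ₀=1/σ₀² and τ_data=n/σ².
Here τ₀ = 1/16.2 = 0.061728 and τ_data = 11/36.5 = 0.301370, so τ_n = 0.363098.
Rearranging for μ₀: μ₀ = (μ_n·τ_n − τ_data·x̄)/τ₀ = (-0.3950·0.363098 − 0.301370·0.2) / 0.061728 = -0.203698/0.061728 ≈ -3.3.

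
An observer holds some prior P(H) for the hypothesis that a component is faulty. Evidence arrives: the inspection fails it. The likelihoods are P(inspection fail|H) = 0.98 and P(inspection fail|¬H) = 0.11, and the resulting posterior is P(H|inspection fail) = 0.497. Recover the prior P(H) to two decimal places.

Bayes' rule in odds form gives O(H|E) = O(H)·[P(E|H)/P(E|¬H)], hence O(H) = O(H|E)/LR.
Posterior odds = 0.497/(1−0.497) = 0.9881. LR = 0.98/0.11 = 8.9091.
Prior odds = 0.9881/8.9091 = 0.1109, so P(H) = 0.1109/(1+0.1109) ≈ 0.10.

P(H) = 0.10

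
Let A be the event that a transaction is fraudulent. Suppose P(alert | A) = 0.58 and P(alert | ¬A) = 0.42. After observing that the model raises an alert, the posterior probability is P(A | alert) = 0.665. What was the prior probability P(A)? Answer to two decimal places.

In odds form, posterior odds = prior odds × likelihood ratio, so prior odds = posterior odds ÷ LR.
Posterior odds = 0.665/(1−0.665) = 1.9851. LR = 0.58/0.42 = 1.3810.
Prior odds = 1.9851/1.3810 = 1.4374, so P(A) = 1.4374/(1+1.4374) ≈ 0.59.

P(A) = 0.59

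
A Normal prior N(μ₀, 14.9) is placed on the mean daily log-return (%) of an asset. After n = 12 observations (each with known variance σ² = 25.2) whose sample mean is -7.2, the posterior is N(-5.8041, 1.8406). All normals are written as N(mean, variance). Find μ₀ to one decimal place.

With known observation variance, the Normal–Normal posterior has precision τ_n = τ₀ + n/σ² and mean μ_n = (τ₀μ₀ + (n/σ²)x̄)/τ_n.
Here τ₀ = 1/14.9 = 0.067114 and τ_data = 12/25.2 = 0.476190, so τ_n = 0.543304.
Rearranging for μ₀: μ₀ = (μ_n·τ_n − τ_data·x̄)/τ₀ = (-5.8041·0.543304 − 0.476190·-7.2) / 0.067114 = 0.275177/0.067114 ≈ 4.1.

μ₀ = 4.1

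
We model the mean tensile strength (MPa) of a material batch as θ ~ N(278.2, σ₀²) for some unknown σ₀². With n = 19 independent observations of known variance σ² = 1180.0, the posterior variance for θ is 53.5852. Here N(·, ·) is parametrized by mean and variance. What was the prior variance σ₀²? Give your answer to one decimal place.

σ₀² = 390.6

Posterior precision equals prior precision plus data precision: 1/σ_n² = 1/σ₀² + n/σ².
So 1/σ₀² = 1/53.5852 − 19/1180.0 = 0.018662 − 0.016102 = 0.002560.
Hence σ₀² = 1/0.002560 ≈ 390.6.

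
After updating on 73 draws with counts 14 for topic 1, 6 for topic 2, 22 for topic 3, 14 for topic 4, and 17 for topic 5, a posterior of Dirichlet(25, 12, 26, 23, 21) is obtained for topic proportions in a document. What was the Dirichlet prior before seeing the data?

For a Dirichlet(α) prior with multinomial counts c, the posterior is Dirichlet(α + c) componentwise.
Subtract each count from the matching posterior parameter: 25−14=11, 12−6=6, 26−22=4, 23−14=9, 21−17=4.

Dirichlet(11, 6, 4, 9, 4)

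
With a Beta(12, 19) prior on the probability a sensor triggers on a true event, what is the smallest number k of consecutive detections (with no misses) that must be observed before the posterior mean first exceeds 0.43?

After k detections and 0 misses the posterior is Beta(12+k, 19), with mean (12+k)/(12+19+k).
Set (12+k)/(31+k) > 0.43 and solve: k > (0.43·31 − 12)/(1 − 0.43) = 2.333.
The smallest integer exceeding 2.333 is 3, and checking k=3: (15)/(34) = 0.4412 > 0.43.

k = 3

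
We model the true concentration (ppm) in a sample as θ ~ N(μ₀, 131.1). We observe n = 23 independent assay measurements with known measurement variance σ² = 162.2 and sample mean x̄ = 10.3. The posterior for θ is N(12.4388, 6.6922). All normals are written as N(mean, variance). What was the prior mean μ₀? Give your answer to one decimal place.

With known observation variance, the Normal–Normal posterior has precision τ_n = τ₀ + n/σ² and mean μ_n = (τ₀μ₀ + (n/σ²)x̄)/τ_n.
Here τ₀ = 1/131.1 = 0.007628 and τ_data = 23/162.2 = 0.141800, so τ_n = 0.149428.
Rearranging for μ₀: μ₀ = (μ_n·τ_n − τ_data·x̄)/τ₀ = (12.4388·0.149428 − 0.141800·10.3) / 0.007628 = 0.398165/0.007628 ≈ 52.2.

μ₀ = 52.2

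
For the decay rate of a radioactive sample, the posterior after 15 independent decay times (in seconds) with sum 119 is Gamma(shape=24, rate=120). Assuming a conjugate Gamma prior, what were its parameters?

Gamma–exponential conjugacy: posterior shape = α + n, posterior rate = β + Σtᵢ.
So α = 24 − 15 = 9 and β = 120 − 119 = 1.

Gamma(shape=9, rate=1)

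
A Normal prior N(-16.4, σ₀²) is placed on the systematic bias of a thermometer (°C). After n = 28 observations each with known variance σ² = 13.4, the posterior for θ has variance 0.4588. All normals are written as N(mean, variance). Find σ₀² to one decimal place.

For the Normal–Normal model with known σ², precisions add: τ_n = τ₀ + n/σ².
So 1/σ₀² = 1/0.4588 − 28/13.4 = 2.179599 − 2.089552 = 0.090047.
Hence σ₀² = 1/0.090047 ≈ 11.1.

σ₀² = 11.1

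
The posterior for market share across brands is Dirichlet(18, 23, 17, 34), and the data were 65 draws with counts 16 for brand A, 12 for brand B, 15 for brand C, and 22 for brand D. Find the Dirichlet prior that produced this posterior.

For a Dirichlet(α) prior with multinomial counts c, the posterior is Dirichlet(α + c) componentwise.
Subtract each count from the matching posterior parameter: 18−16=2, 23−12=11, 17−15=2, 34−22=12.

Dirichlet(2, 11, 2, 12)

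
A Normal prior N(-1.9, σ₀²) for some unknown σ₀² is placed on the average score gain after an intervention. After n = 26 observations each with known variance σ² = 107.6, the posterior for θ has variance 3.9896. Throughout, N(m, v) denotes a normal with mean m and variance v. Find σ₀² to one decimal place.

For the Normal–Normal model with known σ², precisions add: τ_n = τ₀ + n/σ².
So 1/σ₀² = 1/3.9896 − 26/107.6 = 0.250652 − 0.241636 = 0.009016.
Hence σ₀² = 1/0.009016 ≈ 110.9.

σ₀² = 110.9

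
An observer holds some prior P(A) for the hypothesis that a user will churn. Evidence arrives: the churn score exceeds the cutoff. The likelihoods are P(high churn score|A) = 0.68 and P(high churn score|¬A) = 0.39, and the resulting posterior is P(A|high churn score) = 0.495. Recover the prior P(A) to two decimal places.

P(A) = 0.36

Bayes' rule in odds form gives O(A|E) = O(A)·[P(E|A)/P(E|¬A)], hence O(A) = O(A|E)/LR.
Posterior odds = 0.495/(1−0.495) = 0.9802. LR = 0.68/0.39 = 1.7436.
Prior odds = 0.9802/1.7436 = 0.5622, so P(A) = 0.5622/(1+0.5622) ≈ 0.36.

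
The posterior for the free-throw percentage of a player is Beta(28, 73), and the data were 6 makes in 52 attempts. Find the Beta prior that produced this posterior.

Beta(22, 27)

A Beta(α, β) prior with s successes and f failures in binomial data gives a Beta(α+s, β+f) posterior.
Subtract the data counts: 28−6=22, 73−46=27.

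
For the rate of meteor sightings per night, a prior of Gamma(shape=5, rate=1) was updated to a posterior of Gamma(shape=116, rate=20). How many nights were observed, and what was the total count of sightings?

A Gamma(α, β) prior (rate parametrization) on a Poisson rate with n observations summing to S gives posterior Gamma(α+S, β+n).
Matching: Σxᵢ = 116 − 5 = 111 and n = 20 − 1 = 19.

n = 19 nights with total 111 sightings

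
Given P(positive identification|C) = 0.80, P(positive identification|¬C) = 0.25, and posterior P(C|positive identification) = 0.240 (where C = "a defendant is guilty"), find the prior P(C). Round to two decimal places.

In odds form, posterior odds = prior odds × likelihood ratio, so prior odds = posterior odds ÷ LR.
Posterior odds = 0.240/(1−0.240) = 0.3158. LR = 0.80/0.25 = 3.2000.
Prior odds = 0.3158/3.2000 = 0.0987, so P(C) = 0.0987/(1+0.0987) ≈ 0.09.

P(C) = 0.09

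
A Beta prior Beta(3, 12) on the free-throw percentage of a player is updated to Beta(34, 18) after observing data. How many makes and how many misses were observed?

A Beta(α, β) prior with s successes and f failures in binomial data gives a Beta(α+s, β+f) posterior.
So s = 34 − 3 = 31 and f = 18 − 12 = 6.

31 makes and 6 misses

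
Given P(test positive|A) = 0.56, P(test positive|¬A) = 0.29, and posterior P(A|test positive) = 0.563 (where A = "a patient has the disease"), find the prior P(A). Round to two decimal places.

P(A) = 0.40

Bayes' rule in odds form gives O(A|E) = O(A)·[P(E|A)/P(E|¬A)], hence O(A) = O(A|E)/LR.
Posterior odds = 0.563/(1−0.563) = 1.2883. LR = 0.56/0.29 = 1.9310.
Prior odds = 1.2883/1.9310 = 0.6672, so P(A) = 0.6672/(1+0.6672) ≈ 0.40.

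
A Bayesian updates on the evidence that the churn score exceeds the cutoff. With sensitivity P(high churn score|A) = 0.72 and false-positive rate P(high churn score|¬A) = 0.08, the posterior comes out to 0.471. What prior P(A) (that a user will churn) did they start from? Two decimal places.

P(A) = 0.09

Bayes' rule in odds form gives O(A|E) = O(A)·[P(E|A)/P(E|¬A)], hence O(A) = O(A|E)/LR.
Posterior odds = 0.471/(1−0.471) = 0.8904. LR = 0.72/0.08 = 9.0000.
Prior odds = 0.8904/9.0000 = 0.0989, so P(A) = 0.0989/(1+0.0989) ≈ 0.09.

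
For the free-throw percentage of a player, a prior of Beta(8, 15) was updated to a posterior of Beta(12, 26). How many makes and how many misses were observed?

Beta is conjugate to the binomial likelihood: posterior = Beta(a+s, b+f).
So s = 12 − 8 = 4 and f = 26 − 15 = 11.

4 makes and 11 misses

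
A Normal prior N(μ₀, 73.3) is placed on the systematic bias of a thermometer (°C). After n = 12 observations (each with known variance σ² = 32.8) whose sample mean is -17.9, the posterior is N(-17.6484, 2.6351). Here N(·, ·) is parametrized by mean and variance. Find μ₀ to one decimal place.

μ₀ = -10.9

With known observation variance, the Normal–Normal posterior has precision τ_n = τ₀ + n/σ² and mean μ_n = (τ₀μ₀ + (n/σ²)x̄)/τ_n.
Here τ₀ = 1/73.3 = 0.013643 and τ_data = 12/32.8 = 0.365854, so τ_n = 0.379497.
Rearranging for μ₀: μ₀ = (μ_n·τ_n − τ_data·x̄)/τ₀ = (-17.6484·0.379497 − 0.365854·-17.9) / 0.013643 = -0.148728/0.013643 ≈ -10.9.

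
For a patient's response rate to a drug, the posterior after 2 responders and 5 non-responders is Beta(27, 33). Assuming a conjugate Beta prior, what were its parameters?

Under Beta–binomial conjugacy the posterior parameters are (a+s, b+f).
So a = 27 − 2 = 25 and b = 33 − 5 = 28.

Beta(25, 28)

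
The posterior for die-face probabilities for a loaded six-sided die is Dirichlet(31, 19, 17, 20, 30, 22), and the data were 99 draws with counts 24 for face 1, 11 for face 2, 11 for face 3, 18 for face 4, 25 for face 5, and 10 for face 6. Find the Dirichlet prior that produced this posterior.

For a Dirichlet(α) prior with multinomial counts c, the posterior is Dirichlet(α + c) componentwise.
Subtract each count from the matching posterior parameter: 31−24=7, 19−11=8, 17−11=6, 20−18=2, 30−25=5, 22−10=12.

Dirichlet(7, 8, 6, 2, 5, 12)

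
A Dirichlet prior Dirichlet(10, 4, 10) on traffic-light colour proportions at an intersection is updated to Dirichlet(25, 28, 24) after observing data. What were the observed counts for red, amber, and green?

counts (15, 24, 14)

For a Dirichlet(α) prior with multinomial counts c, the posterior is Dirichlet(α + c) componentwise.
Counts are posterior − prior componentwise: 25−10=15, 28−4=24, 24−10=14.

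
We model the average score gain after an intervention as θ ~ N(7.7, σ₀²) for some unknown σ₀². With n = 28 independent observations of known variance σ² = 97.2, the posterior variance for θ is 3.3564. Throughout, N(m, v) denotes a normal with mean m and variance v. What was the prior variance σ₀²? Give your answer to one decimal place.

σ₀² = 101.3

Posterior precision equals prior precision plus data precision: 1/σ_n² = 1/σ₀² + n/σ².
So 1/σ₀² = 1/3.3564 − 28/97.2 = 0.297938 − 0.288066 = 0.009872.
Hence σ₀² = 1/0.009872 ≈ 101.3.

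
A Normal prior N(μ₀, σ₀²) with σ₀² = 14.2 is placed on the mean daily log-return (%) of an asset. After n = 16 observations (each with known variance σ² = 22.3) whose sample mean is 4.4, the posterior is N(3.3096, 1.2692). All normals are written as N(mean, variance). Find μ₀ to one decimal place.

μ₀ = -7.8

With known observation variance, the Normal–Normal posterior has precision τ_n = τ₀ + n/σ² and mean μ_n = (τ₀μ₀ + (n/σ²)x̄)/τ_n.
Here τ₀ = 1/14.2 = 0.070423 and τ_data = 16/22.3 = 0.717489, so τ_n = 0.787912.
Rearranging for μ₀: μ₀ = (μ_n·τ_n − τ_data·x̄)/τ₀ = (3.3096·0.787912 − 0.717489·4.4) / 0.070423 = -0.549278/0.070423 ≈ -7.8.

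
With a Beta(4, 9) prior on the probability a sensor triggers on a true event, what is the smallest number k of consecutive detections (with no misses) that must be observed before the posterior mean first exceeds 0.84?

After k detections and 0 misses the posterior is Beta(4+k, 9), with mean (4+k)/(4+9+k).
Set (4+k)/(13+k) > 0.84 and solve: k > (0.84·13 − 4)/(1 − 0.84) = 43.250.
The smallest integer exceeding 43.250 is 44, and checking k=44: (48)/(57) = 0.8421 > 0.84.

k = 44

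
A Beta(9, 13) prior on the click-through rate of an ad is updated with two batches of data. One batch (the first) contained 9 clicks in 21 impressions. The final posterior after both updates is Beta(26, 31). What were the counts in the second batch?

Because Beta–binomial updating is additive in the counts, the combined data contributed (α_post−α_prior, β_post−β_prior) successes and failures.
Total across both batches: 26−9=17 clicks, 31−13=18 non-clicks.
Subtract the first batch: 17−9=8 clicks and 18−12=6 non-clicks.

8 clicks and 6 non-clicks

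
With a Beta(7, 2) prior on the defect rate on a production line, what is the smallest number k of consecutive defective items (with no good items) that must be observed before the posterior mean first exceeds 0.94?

k = 25

After k defective items and 0 good items the posterior is Beta(7+k, 2), with mean (7+k)/(7+2+k).
Set (7+k)/(9+k) > 0.94 and solve: k > (0.94·9 − 7)/(1 − 0.94) = 24.333.
The smallest integer exceeding 24.333 is 25.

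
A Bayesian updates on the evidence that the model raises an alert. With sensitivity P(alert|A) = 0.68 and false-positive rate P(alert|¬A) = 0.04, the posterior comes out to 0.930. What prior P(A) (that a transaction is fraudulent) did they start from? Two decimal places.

P(A) = 0.44

Bayes' rule in odds form gives O(A|E) = O(A)·[P(E|A)/P(E|¬A)], hence O(A) = O(A|E)/LR.
Posterior odds = 0.930/(1−0.930) = 13.2857. LR = 0.68/0.04 = 17.0000.
Prior odds = 13.2857/17.0000 = 0.7815, so P(A) = 0.7815/(1+0.7815) ≈ 0.44.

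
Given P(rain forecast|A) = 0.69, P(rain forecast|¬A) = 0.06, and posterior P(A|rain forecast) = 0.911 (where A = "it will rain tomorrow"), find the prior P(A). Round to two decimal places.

P(A) = 0.47

In odds form, posterior odds = prior odds × likelihood ratio, so prior odds = posterior odds ÷ LR.
Posterior odds = 0.911/(1−0.911) = 10.2360. LR = 0.69/0.06 = 11.5000.
Prior odds = 10.2360/11.5000 = 0.8901, so P(A) = 0.8901/(1+0.8901) ≈ 0.47.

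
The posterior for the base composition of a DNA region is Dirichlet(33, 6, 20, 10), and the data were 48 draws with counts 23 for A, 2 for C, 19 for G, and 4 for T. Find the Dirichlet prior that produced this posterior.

For a Dirichlet(α) prior with multinomial counts c, the posterior is Dirichlet(α + c) componentwise.
Subtract each count from the matching posterior parameter: 33−23=10, 6−2=4, 20−19=1, 10−4=6.

Dirichlet(10, 4, 1, 6)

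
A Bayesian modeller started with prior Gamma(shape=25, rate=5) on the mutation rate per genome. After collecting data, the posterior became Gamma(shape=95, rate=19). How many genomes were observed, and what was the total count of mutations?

n = 14 genomes with total 70 mutations

A Gamma(α, β) prior (rate parametrization) on a Poisson rate with n observations summing to S gives posterior Gamma(α+S, β+n).
Matching: Σxᵢ = 95 − 25 = 70 and n = 19 − 5 = 14.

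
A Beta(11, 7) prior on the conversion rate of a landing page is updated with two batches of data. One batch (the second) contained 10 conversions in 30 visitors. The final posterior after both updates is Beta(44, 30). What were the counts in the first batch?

Because Beta–binomial updating is additive in the counts, the combined data contributed (α_post−α_prior, β_post−β_prior) successes and failures.
Total across both batches: 44−11=33 conversions, 30−7=23 bounces.
Subtract the second batch: 33−10=23 conversions and 23−20=3 bounces.

23 conversions and 3 bounces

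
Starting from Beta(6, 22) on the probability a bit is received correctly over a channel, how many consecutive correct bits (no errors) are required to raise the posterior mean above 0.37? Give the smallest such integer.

k = 7

After k correct bits and 0 errors the posterior is Beta(6+k, 22), with mean (6+k)/(6+22+k).
Set (6+k)/(28+k) > 0.37 and solve: k > (0.37·28 − 6)/(1 − 0.37) = 6.921.
The smallest integer exceeding 6.921 is 7.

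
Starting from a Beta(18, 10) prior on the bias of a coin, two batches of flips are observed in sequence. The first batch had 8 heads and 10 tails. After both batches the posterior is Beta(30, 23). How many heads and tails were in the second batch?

Sequential conjugate updates are equivalent to a single update on the pooled data, so total successes = posterior α − prior α and total failures = posterior β − prior β.
Total across both batches: 30−18=12 heads, 23−10=13 tails.
Subtract the first batch: 12−8=4 heads and 13−10=3 tails.

4 heads and 3 tails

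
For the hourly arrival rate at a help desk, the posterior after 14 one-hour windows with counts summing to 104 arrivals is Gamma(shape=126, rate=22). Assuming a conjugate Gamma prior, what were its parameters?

Gamma(shape=22, rate=8)

A Gamma(α, β) prior (rate parametrization) on a Poisson rate with n observations summing to S gives posterior Gamma(α+S, β+n).
So α = 126 − 104 = 22 and β = 22 − 14 = 8.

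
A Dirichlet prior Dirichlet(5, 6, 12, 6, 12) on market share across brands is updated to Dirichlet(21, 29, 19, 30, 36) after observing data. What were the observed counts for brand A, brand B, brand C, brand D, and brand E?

counts (16, 23, 7, 24, 24)

For a Dirichlet(α) prior with multinomial counts c, the posterior is Dirichlet(α + c) componentwise.
Counts are posterior − prior componentwise: 21−5=16, 29−6=23, 19−12=7, 30−6=24, 36−12=24.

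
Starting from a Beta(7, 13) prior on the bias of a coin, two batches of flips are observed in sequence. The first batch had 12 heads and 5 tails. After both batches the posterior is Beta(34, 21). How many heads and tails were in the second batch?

Sequential conjugate updates are equivalent to a single update on the pooled data, so total successes = posterior α − prior α and total failures = posterior β − prior β.
Total across both batches: 34−7=27 heads, 21−13=8 tails.
Subtract the first batch: 27−12=15 heads and 8−5=3 tails.

15 heads and 3 tails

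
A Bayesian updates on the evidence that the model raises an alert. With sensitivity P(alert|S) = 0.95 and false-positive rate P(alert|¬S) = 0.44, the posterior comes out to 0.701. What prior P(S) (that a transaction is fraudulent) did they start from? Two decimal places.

In odds form, posterior odds = prior odds × likelihood ratio, so prior odds = posterior odds ÷ LR.
Posterior odds = 0.701/(1−0.701) = 2.3445. LR = 0.95/0.44 = 2.1591.
Prior odds = 2.3445/2.1591 = 1.0859, so P(S) = 1.0859/(1+1.0859) ≈ 0.52.

P(S) = 0.52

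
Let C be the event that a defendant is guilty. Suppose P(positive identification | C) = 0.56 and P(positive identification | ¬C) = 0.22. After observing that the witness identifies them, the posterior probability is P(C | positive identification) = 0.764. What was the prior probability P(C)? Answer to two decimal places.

Bayes' rule in odds form gives O(C|E) = O(C)·[P(E|C)/P(E|¬C)], hence O(C) = O(C|E)/LR.
Posterior odds = 0.764/(1−0.764) = 3.2373. LR = 0.56/0.22 = 2.5455.
Prior odds = 3.2373/2.5455 = 1.2718, so P(C) = 1.2718/(1+1.2718) ≈ 0.56.

P(C) = 0.56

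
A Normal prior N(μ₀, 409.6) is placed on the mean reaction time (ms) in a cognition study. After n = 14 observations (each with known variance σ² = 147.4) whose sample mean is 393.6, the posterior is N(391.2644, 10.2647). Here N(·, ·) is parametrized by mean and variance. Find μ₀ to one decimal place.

μ₀ = 300.4

The posterior mean is a precision-weighted average: μ_n = (τ₀μ₀ + τ_data·x̄)/(τ₀+τ_data), with τ₀=1/σ₀² and τ_data=n/σ².
Here τ₀ = 1/409.6 = 0.002441 and τ_data = 14/147.4 = 0.094980, so τ_n = 0.097421.
Rearranging for μ₀: μ₀ = (μ_n·τ_n − τ_data·x̄)/τ₀ = (391.2644·0.097421 − 0.094980·393.6) / 0.002441 = 0.733241/0.002441 ≈ 300.4.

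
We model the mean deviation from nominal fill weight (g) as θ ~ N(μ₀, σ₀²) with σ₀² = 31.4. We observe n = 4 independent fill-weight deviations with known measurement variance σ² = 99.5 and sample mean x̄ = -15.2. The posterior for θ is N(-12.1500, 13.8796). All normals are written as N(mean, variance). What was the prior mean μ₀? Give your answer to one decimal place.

With known observation variance, the Normal–Normal posterior has precision τ_n = τ₀ + n/σ² and mean μ_n = (τ₀μ₀ + (n/σ²)x̄)/τ_n.
Here τ₀ = 1/31.4 = 0.031847 and τ_data = 4/99.5 = 0.040201, so τ_n = 0.072048.
Rearranging for μ₀: μ₀ = (μ_n·τ_n − τ_data·x̄)/τ₀ = (-12.1500·0.072048 − 0.040201·-15.2) / 0.031847 = -0.264328/0.031847 ≈ -8.3.

μ₀ = -8.3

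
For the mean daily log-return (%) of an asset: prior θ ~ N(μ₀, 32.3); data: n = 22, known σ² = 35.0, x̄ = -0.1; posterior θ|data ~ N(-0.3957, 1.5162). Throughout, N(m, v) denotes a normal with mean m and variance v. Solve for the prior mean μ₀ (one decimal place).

μ₀ = -6.4

With known observation variance, the Normal–Normal posterior has precision τ_n = τ₀ + n/σ² and mean μ_n = (τ₀μ₀ + (n/σ²)x̄)/τ_n.
Here τ₀ = 1/32.3 = 0.030960 and τ_data = 22/35.0 = 0.628571, so τ_n = 0.659531.
Rearranging for μ₀: μ₀ = (μ_n·τ_n − τ_data·x̄)/τ₀ = (-0.3957·0.659531 − 0.628571·-0.1) / 0.030960 = -0.198119/0.030960 ≈ -6.4.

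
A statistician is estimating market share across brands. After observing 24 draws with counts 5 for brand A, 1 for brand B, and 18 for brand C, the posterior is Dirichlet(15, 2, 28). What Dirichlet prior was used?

For a Dirichlet(α) prior with multinomial counts c, the posterior is Dirichlet(α + c) componentwise.
Subtract each count from the matching posterior parameter: 15−5=10, 2−1=1, 28−18=10.

Dirichlet(10, 1, 10)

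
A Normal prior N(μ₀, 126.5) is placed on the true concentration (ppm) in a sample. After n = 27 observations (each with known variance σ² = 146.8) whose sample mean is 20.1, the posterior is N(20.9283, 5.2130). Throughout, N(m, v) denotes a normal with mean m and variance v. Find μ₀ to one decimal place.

μ₀ = 40.2

The posterior mean is a precision-weighted average: μ_n = (τ₀μ₀ + τ_data·x̄)/(τ₀+τ_data), with τ₀=1/σ₀² and τ_data=n/σ².
Here τ₀ = 1/126.5 = 0.007905 and τ_data = 27/146.8 = 0.183924, so τ_n = 0.191829.
Rearranging for μ₀: μ₀ = (μ_n·τ_n − τ_data·x̄)/τ₀ = (20.9283·0.191829 − 0.183924·20.1) / 0.007905 = 0.317782/0.007905 ≈ 40.2.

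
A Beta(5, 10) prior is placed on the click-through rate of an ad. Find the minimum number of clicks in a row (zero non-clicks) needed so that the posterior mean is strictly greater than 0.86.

k = 57

After k clicks and 0 non-clicks the posterior is Beta(5+k, 10), with mean (5+k)/(5+10+k).
Set (5+k)/(15+k) > 0.86 and solve: k > (0.86·15 − 5)/(1 − 0.86) = 56.429.
The smallest integer exceeding 56.429 is 57, and checking k=57: (62)/(72) = 0.8611 > 0.86.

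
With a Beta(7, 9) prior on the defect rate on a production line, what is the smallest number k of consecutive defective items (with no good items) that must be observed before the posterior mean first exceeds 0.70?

After k defective items and 0 good items the posterior is Beta(7+k, 9), with mean (7+k)/(7+9+k).
Set (7+k)/(16+k) > 0.70 and solve: k > (0.70·16 − 7)/(1 − 0.70) = 14.000.
The smallest integer exceeding 14.000 is 15, and checking k=15: (22)/(31) = 0.7097 > 0.70.

k = 15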